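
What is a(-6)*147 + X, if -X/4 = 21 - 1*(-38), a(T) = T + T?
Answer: -2000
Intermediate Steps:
a(T) = 2*T
X = -236 (X = -4*(21 - 1*(-38)) = -4*(21 + 38) = -4*59 = -236)
a(-6)*147 + X = (2*(-6))*147 - 236 = -12*147 - 236 = -1764 - 236 = -2000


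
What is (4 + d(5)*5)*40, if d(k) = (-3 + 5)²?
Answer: 960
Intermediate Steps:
d(k) = 4 (d(k) = 2² = 4)
(4 + d(5)*5)*40 = (4 + 4*5)*40 = (4 + 20)*40 = 24*40 = 960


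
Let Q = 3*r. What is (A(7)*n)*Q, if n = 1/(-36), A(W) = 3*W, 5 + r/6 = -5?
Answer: 105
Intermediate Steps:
r = -60 (r = -30 + 6*(-5) = -30 - 30 = -60)
n = -1/36 ≈ -0.027778
Q = -180 (Q = 3*(-60) = -180)
(A(7)*n)*Q = ((3*7)*(-1/36))*(-180) = (21*(-1/36))*(-180) = -7/12*(-180) = 105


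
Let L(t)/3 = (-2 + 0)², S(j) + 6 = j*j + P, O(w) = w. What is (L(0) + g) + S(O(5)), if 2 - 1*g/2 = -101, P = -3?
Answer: 234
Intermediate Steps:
g = 206 (g = 4 - 2*(-101) = 4 + 202 = 206)
S(j) = -9 + j² (S(j) = -6 + (j*j - 3) = -6 + (j² - 3) = -6 + (-3 + j²) = -9 + j²)
L(t) = 12 (L(t) = 3*(-2 + 0)² = 3*(-2)² = 3*4 = 12)
(L(0) + g) + S(O(5)) = (12 + 206) + (-9 + 5²) = 218 + (-9 + 25) = 218 + 16 = 234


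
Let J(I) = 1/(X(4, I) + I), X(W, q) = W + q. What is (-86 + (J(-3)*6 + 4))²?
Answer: 7225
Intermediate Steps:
J(I) = 1/(4 + 2*I) (J(I) = 1/((4 + I) + I) = 1/(4 + 2*I))
(-86 + (J(-3)*6 + 4))² = (-86 + ((1/(2*(2 - 3)))*6 + 4))² = (-86 + (((½)/(-1))*6 + 4))² = (-86 + (((½)*(-1))*6 + 4))² = (-86 + (-½*6 + 4))² = (-86 + (-3 + 4))² = (-86 + 1)² = (-85)² = 7225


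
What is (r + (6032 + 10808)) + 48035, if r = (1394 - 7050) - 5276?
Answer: 53943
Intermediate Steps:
r = -10932 (r = -5656 - 5276 = -10932)
(r + (6032 + 10808)) + 48035 = (-10932 + (6032 + 10808)) + 48035 = (-10932 + 16840) + 48035 = 5908 + 48035 = 53943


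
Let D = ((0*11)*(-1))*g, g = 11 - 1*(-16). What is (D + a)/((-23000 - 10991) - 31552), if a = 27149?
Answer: -27149/65543 ≈ -0.41422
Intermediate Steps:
g = 27 (g = 11 + 16 = 27)
D = 0 (D = ((0*11)*(-1))*27 = (0*(-1))*27 = 0*27 = 0)
(D + a)/((-23000 - 10991) - 31552) = (0 + 27149)/((-23000 - 10991) - 31552) = 27149/(-33991 - 31552) = 27149/(-65543) = 27149*(-1/65543) = -27149/65543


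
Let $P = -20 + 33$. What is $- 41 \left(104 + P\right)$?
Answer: $-4797$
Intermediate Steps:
$P = 13$
$- 41 \left(104 + P\right) = - 41 \left(104 + 13\right) = \left(-41\right) 117 = -4797$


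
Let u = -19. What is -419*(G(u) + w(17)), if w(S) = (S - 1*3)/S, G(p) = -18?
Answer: 122348/17 ≈ 7196.9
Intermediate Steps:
w(S) = (-3 + S)/S (w(S) = (S - 3)/S = (-3 + S)/S)
-419*(G(u) + w(17)) = -419*(-18 + (-3 + 17)/17) = -419*(-18 + (1/17)*14) = -419*(-18 + 14/17) = -419*(-292/17) = 122348/17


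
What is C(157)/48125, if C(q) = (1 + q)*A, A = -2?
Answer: -316/48125 ≈ -0.0065662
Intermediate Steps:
C(q) = -2 - 2*q (C(q) = (1 + q)*(-2) = -2 - 2*q)
C(157)/48125 = (-2 - 2*157)/48125 = (-2 - 314)*(1/48125) = -316*1/48125 = -316/48125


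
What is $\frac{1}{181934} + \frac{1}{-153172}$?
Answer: $- \frac{14381}{13933597324} \approx -1.0321 \cdot 10^{-6}$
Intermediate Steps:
$\frac{1}{181934} + \frac{1}{-153172} = \frac{1}{181934} - \frac{1}{153172} = - \frac{14381}{13933597324}$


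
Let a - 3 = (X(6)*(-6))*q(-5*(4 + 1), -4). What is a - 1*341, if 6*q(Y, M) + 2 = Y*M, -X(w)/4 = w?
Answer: 2014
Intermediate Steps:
X(w) = -4*w
q(Y, M) = -1/3 + M*Y/6 (q(Y, M) = -1/3 + (Y*M)/6 = -1/3 + (M*Y)/6 = -1/3 + M*Y/6)
a = 2355 (a = 3 + (-4*6*(-6))*(-1/3 + (1/6)*(-4)*(-5*(4 + 1))) = 3 + (-24*(-6))*(-1/3 + (1/6)*(-4)*(-5*5)) = 3 + 144*(-1/3 + (1/6)*(-4)*(-25)) = 3 + 144*(-1/3 + 50/3) = 3 + 144*(49/3) = 3 + 2352 = 2355)
a - 1*341 = 2355 - 1*341 = 2355 - 341 = 2014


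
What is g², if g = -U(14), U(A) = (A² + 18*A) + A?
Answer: 213444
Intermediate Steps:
U(A) = A² + 19*A
g = -462 (g = -14*(19 + 14) = -14*33 = -1*462 = -462)
g² = (-462)² = 213444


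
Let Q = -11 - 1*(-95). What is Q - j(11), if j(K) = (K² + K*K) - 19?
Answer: -139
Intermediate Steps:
Q = 84 (Q = -11 + 95 = 84)
j(K) = -19 + 2*K² (j(K) = (K² + K²) - 19 = 2*K² - 19 = -19 + 2*K²)
Q - j(11) = 84 - (-19 + 2*11²) = 84 - (-19 + 2*121) = 84 - (-19 + 242) = 84 - 1*223 = 84 - 223 = -139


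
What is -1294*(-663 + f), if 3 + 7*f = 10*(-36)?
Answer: 6475176/7 ≈ 9.2503e+5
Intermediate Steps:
f = -363/7 (f = -3/7 + (10*(-36))/7 = -3/7 + (⅐)*(-360) = -3/7 - 360/7 = -363/7 ≈ -51.857)
-1294*(-663 + f) = -1294*(-663 - 363/7) = -1294*(-5004/7) = 6475176/7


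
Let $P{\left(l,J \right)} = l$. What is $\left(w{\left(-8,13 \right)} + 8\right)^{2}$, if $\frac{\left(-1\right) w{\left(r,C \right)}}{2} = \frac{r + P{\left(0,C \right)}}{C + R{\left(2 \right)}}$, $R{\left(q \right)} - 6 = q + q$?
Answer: $\frac{40000}{529} \approx 75.614$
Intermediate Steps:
$R{\left(q \right)} = 6 + 2 q$ ($R{\left(q \right)} = 6 + \left(q + q\right) = 6 + 2 q$)
$w{\left(r,C \right)} = - \frac{2 r}{10 + C}$ ($w{\left(r,C \right)} = - 2 \frac{r + 0}{C + \left(6 + 2 \cdot 2\right)} = - 2 \frac{r}{C + \left(6 + 4\right)} = - 2 \frac{r}{C + 10} = - 2 \frac{r}{10 + C} = - \frac{2 r}{10 + C}$)
$\left(w{\left(-8,13 \right)} + 8\right)^{2} = \left(\left(-2\right) \left(-8\right) \frac{1}{10 + 13} + 8\right)^{2} = \left(\left(-2\right) \left(-8\right) \frac{1}{23} + 8\right)^{2} = \left(\frac{16}{23} + 8\right)^{2} = \left(\frac{200}{23}\right)^{2} = \frac{40000}{529}$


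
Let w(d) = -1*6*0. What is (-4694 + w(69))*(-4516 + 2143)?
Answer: 11138862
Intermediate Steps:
w(d) = 0 (w(d) = -6*0 = 0)
(-4694 + w(69))*(-4516 + 2143) = (-4694 + 0)*(-4516 + 2143) = -4694*(-2373) = 11138862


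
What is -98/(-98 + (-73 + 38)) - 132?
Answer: -2494/19 ≈ -131.26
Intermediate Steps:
-98/(-98 + (-73 + 38)) - 132 = -98/(-98 - 35) - 132 = -98/(-133) - 132 = -98*(-1/133) - 132 = 14/19 - 132 = -2494/19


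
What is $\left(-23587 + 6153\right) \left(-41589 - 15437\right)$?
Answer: $994191284$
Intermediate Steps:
$\left(-23587 + 6153\right) \left(-41589 - 15437\right) = \left(-17434\right) \left(-57026\right) = 994191284$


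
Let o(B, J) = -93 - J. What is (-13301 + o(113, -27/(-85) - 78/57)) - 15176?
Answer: -46138853/1615 ≈ -28569.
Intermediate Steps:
(-13301 + o(113, -27/(-85) - 78/57)) - 15176 = (-13301 + (-93 - (-27/(-85) - 78/57))) - 15176 = (-13301 + (-93 - (-27*(-1/85) - 78*1/57))) - 15176 = (-13301 + (-93 - (27/85 - 26/19))) - 15176 = (-13301 + (-93 - 1*(-1697/1615))) - 15176 = (-13301 + (-93 + 1697/1615)) - 15176 = (-13301 - 148498/1615) - 15176 = -21629613/1615 - 15176 = -46138853/1615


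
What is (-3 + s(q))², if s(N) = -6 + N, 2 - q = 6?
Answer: 169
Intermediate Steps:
q = -4 (q = 2 - 1*6 = 2 - 6 = -4)
(-3 + s(q))² = (-3 + (-6 - 4))² = (-3 - 10)² = (-13)² = 169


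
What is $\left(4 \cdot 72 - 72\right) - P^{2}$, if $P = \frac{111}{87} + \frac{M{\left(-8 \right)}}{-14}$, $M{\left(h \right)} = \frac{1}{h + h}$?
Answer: $\frac{9045598967}{42198016} \approx 214.36$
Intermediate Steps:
$M{\left(h \right)} = \frac{1}{2 h}$
$P = \frac{8317}{6496}$ ($P = \frac{111}{87} + \frac{\frac{1}{2} \frac{1}{-8}}{-14} = 111 \cdot \frac{1}{87} + \frac{1}{2} \left(- \frac{1}{8}\right) \left(- \frac{1}{14}\right) = \frac{37}{29} - - \frac{1}{224} = \frac{37}{29} + \frac{1}{224} = \frac{8317}{6496} \approx 1.2803$)
$\left(4 \cdot 72 - 72\right) - P^{2} = \left(4 \cdot 72 - 72\right) - \left(\frac{8317}{6496}\right)^{2} = \left(288 - 72\right) - \frac{69172489}{42198016} = 216 - \frac{69172489}{42198016} = \frac{9045598967}{42198016}$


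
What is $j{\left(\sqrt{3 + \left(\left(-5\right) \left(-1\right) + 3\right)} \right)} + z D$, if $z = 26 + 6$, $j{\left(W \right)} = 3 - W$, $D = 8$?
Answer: $259 - \sqrt{11} \approx 255.68$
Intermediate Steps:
$z = 32$
$j{\left(\sqrt{3 + \left(\left(-5\right) \left(-1\right) + 3\right)} \right)} + z D = \left(3 - \sqrt{3 + \left(\left(-5\right) \left(-1\right) + 3\right)}\right) + 32 \cdot 8 = \left(3 - \sqrt{3 + \left(5 + 3\right)}\right) + 256 = \left(3 - \sqrt{3 + 8}\right) + 256 = \left(3 - \sqrt{11}\right) + 256 = 259 - \sqrt{11}$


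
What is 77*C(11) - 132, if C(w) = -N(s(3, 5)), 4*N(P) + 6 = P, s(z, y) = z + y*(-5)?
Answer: 407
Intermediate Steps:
s(z, y) = z - 5*y
N(P) = -3/2 + P/4
C(w) = 7 (C(w) = -(-3/2 + (3 - 5*5)/4) = -(-3/2 + (3 - 25)/4) = -(-3/2 + (¼)*(-22)) = -(-3/2 - 11/2) = -1*(-7) = 7)
77*C(11) - 132 = 77*7 - 132 = 539 - 132 = 407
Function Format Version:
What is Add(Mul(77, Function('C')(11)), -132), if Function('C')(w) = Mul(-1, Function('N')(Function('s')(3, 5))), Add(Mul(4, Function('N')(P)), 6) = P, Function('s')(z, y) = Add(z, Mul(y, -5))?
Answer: 407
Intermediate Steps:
Function('s')(z, y) = Add(z, Mul(-5, y))
Function('N')(P) = Add(Rational(-3, 2), Mul(Rational(1, 4), P))
Function('C')(w) = 7 (Function('C')(w) = Mul(-1, Add(Rational(-3, 2), Mul(Rational(1, 4), Add(3, Mul(-5, 5))))) = Mul(-1, Add(Rational(-3, 2), Mul(Rational(1, 4), Add(3, -25)))) = Mul(-1, Add(Rational(-3, 2), Mul(Rational(1, 4), -22))) = Mul(-1, Add(Rational(-3, 2), Rational(-11, 2))) = Mul(-1, -7) = 7)
Add(Mul(77, Function('C')(11)), -132) = Add(Mul(77, 7), -132) = Add(539, -132) = 407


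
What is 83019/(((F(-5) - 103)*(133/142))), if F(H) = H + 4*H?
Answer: -5894349/8512 ≈ -692.48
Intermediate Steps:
F(H) = 5*H
83019/(((F(-5) - 103)*(133/142))) = 83019/(((5*(-5) - 103)*(133/142))) = 83019/(((-25 - 103)*(133*(1/142)))) = 83019/((-128*133/142)) = 83019/(-8512/71) = 83019*(-71/8512) = -5894349/8512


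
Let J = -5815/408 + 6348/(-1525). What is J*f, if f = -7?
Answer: 80205013/622200 ≈ 128.91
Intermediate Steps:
J = -11457859/622200 (J = -5815*1/408 + 6348*(-1/1525) = -5815/408 - 6348/1525 = -11457859/622200 ≈ -18.415)
J*f = -11457859/622200*(-7) = 80205013/622200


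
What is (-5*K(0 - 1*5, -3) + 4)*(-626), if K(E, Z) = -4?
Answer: -15024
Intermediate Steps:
(-5*K(0 - 1*5, -3) + 4)*(-626) = (-5*(-4) + 4)*(-626) = (20 + 4)*(-626) = 24*(-626) = -15024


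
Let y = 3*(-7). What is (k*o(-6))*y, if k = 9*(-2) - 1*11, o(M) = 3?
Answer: 1827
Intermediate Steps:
y = -21
k = -29 (k = -18 - 11 = -29)
(k*o(-6))*y = -29*3*(-21) = -87*(-21) = 1827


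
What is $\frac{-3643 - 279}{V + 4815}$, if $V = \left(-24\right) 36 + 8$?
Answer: $- \frac{106}{107} \approx -0.99065$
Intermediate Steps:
$V = -856$ ($V = -864 + 8 = -856$)
$\frac{-3643 - 279}{V + 4815} = \frac{-3643 - 279}{-856 + 4815} = - \frac{3922}{3959} = \left(-3922\right) \frac{1}{3959} = - \frac{106}{107}$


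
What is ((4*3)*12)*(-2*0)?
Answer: 0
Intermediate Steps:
((4*3)*12)*(-2*0) = (12*12)*0 = 144*0 = 0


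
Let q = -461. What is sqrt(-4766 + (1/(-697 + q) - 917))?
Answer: I*sqrt(7620699570)/1158 ≈ 75.386*I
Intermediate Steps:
sqrt(-4766 + (1/(-697 + q) - 917)) = sqrt(-4766 + (1/(-697 - 461) - 917)) = sqrt(-4766 + (1/(-1158) - 917)) = sqrt(-4766 + (-1/1158 - 917)) = sqrt(-4766 - 1061887/1158) = sqrt(-6580915/1158) = I*sqrt(7620699570)/1158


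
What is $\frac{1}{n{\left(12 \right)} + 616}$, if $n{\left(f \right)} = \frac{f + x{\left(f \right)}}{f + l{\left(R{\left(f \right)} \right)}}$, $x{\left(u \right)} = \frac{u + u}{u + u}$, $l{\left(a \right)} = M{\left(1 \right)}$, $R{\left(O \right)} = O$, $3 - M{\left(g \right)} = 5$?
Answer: $\frac{10}{6173} \approx 0.00162$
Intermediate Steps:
$M{\left(g \right)} = -2$ ($M{\left(g \right)} = 3 - 5 = -2$)
$l{\left(a \right)} = -2$
$x{\left(u \right)} = 1$ ($x{\left(u \right)} = \frac{2 u}{2 u} = 2 u \frac{1}{2 u} = 1$)
$n{\left(f \right)} = \frac{1 + f}{-2 + f}$ ($n{\left(f \right)} = \frac{f + 1}{f - 2} = \frac{1 + f}{-2 + f}$)
$\frac{1}{n{\left(12 \right)} + 616} = \frac{1}{\frac{1 + 12}{-2 + 12} + 616} = \frac{1}{\frac{1}{10} \cdot 13 + 616} = \frac{1}{\frac{13}{10} + 616} = \frac{1}{\frac{6173}{10}} = \frac{10}{6173}$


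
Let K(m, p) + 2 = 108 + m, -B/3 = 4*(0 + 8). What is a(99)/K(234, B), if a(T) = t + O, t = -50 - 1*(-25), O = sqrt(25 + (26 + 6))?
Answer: -5/68 + sqrt(57)/340 ≈ -0.051324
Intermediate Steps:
O = sqrt(57) (O = sqrt(25 + 32) = sqrt(57) ≈ 7.5498)
B = -96 (B = -12*(0 + 8) = -12*8 = -3*32 = -96)
t = -25 (t = -50 + 25 = -25)
K(m, p) = 106 + m (K(m, p) = -2 + (108 + m) = 106 + m)
a(T) = -25 + sqrt(57)
a(99)/K(234, B) = (-25 + sqrt(57))/(106 + 234) = (-25 + sqrt(57))/340 = (-25 + sqrt(57))*(1/340) = -5/68 + sqrt(57)/340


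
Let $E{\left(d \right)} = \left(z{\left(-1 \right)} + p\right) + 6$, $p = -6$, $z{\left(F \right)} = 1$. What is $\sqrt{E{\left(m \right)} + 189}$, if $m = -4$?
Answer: $\sqrt{190} \approx 13.784$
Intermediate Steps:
$E{\left(d \right)} = 1$ ($E{\left(d \right)} = \left(1 - 6\right) + 6 = -5 + 6 = 1$)
$\sqrt{E{\left(m \right)} + 189} = \sqrt{1 + 189} = \sqrt{190}$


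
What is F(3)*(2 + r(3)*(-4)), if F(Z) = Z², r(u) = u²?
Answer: -306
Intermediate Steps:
F(3)*(2 + r(3)*(-4)) = 3²*(2 + 3²*(-4)) = 9*(2 + 9*(-4)) = 9*(2 - 36) = 9*(-34) = -306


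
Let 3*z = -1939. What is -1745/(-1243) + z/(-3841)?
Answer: 22517812/14323089 ≈ 1.5721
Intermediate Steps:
z = -1939/3 (z = (⅓)*(-1939) = -1939/3 ≈ -646.33)
-1745/(-1243) + z/(-3841) = -1745/(-1243) - 1939/3/(-3841) = -1745*(-1/1243) - 1939/3*(-1/3841) = 1745/1243 + 1939/11523 = 22517812/14323089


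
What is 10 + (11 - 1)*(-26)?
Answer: -250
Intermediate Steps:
10 + (11 - 1)*(-26) = 10 + 10*(-26) = 10 - 260 = -250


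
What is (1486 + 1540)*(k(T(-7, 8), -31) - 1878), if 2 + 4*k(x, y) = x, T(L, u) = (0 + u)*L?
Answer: -5726705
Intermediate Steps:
T(L, u) = L*u (T(L, u) = u*L = L*u)
k(x, y) = -½ + x/4
(1486 + 1540)*(k(T(-7, 8), -31) - 1878) = (1486 + 1540)*((-½ + (-7*8)/4) - 1878) = 3026*((-½ + (¼)*(-56)) - 1878) = 3026*((-½ - 14) - 1878) = 3026*(-29/2 - 1878) = 3026*(-3785/2) = -5726705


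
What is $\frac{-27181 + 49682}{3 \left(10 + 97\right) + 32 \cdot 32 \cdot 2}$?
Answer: $\frac{22501}{2369} \approx 9.4981$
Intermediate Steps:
$\frac{-27181 + 49682}{3 \left(10 + 97\right) + 32 \cdot 32 \cdot 2} = \frac{22501}{3 \cdot 107 + 1024 \cdot 2} = \frac{22501}{321 + 2048} = \frac{22501}{2369}$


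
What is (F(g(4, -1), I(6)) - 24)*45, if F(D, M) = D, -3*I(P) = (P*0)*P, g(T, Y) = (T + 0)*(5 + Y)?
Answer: -360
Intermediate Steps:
g(T, Y) = T*(5 + Y)
I(P) = 0 (I(P) = -P*0*P/3 = -0*P = -1/3*0 = 0)
(F(g(4, -1), I(6)) - 24)*45 = (4*(5 - 1) - 24)*45 = (4*4 - 24)*45 = (16 - 24)*45 = -8*45 = -360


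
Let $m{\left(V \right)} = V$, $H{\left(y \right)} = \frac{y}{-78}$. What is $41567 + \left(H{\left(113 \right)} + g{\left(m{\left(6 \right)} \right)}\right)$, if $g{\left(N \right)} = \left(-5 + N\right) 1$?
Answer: $\frac{3242191}{78} \approx 41567.0$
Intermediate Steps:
$H{\left(y \right)} = - \frac{y}{78}$ ($H{\left(y \right)} = y \left(- \frac{1}{78}\right) = - \frac{y}{78}$)
$g{\left(N \right)} = -5 + N$
$41567 + \left(H{\left(113 \right)} + g{\left(m{\left(6 \right)} \right)}\right) = 41567 + \left(\left(- \frac{1}{78}\right) 113 + \left(-5 + 6\right)\right) = 41567 + \left(- \frac{113}{78} + 1\right) = 41567 - \frac{35}{78} = \frac{3242191}{78}$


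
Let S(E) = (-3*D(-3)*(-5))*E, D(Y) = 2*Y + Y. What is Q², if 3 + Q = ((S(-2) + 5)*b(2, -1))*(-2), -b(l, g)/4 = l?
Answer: 19333609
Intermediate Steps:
b(l, g) = -4*l
D(Y) = 3*Y
S(E) = -135*E (S(E) = (-9*(-3)*(-5))*E = (-3*(-9)*(-5))*E = (27*(-5))*E = -135*E)
Q = 4397 (Q = -3 + ((-135*(-2) + 5)*(-4*2))*(-2) = -3 + ((270 + 5)*(-8))*(-2) = -3 + (275*(-8))*(-2) = -3 - 2200*(-2) = -3 + 4400 = 4397)
Q² = 4397² = 19333609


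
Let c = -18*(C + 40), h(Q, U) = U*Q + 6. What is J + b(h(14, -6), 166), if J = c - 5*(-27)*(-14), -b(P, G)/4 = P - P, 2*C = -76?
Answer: -1926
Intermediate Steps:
C = -38 (C = (½)*(-76) = -38)
h(Q, U) = 6 + Q*U (h(Q, U) = Q*U + 6 = 6 + Q*U)
c = -36 (c = -18*(-38 + 40) = -18*2 = -36)
b(P, G) = 0 (b(P, G) = -4*(P - P) = -4*0 = 0)
J = -1926 (J = -36 - 5*(-27)*(-14) = -36 - (-135)*(-14) = -36 - 1*1890 = -36 - 1890 = -1926)
J + b(h(14, -6), 166) = -1926 + 0 = -1926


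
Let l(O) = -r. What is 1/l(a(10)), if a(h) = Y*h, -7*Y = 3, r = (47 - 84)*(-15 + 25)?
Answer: 1/370 ≈ 0.0027027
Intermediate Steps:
r = -370 (r = -37*10 = -370)
Y = -3/7 (Y = -⅐*3 = -3/7 ≈ -0.42857)
a(h) = -3*h/7
l(O) = 370 (l(O) = -1*(-370) = 370)
1/l(a(10)) = 1/370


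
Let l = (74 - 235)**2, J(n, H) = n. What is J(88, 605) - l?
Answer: -25833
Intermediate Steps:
l = 25921 (l = (-161)**2 = 25921)
J(88, 605) - l = 88 - 1*25921 = 88 - 25921 = -25833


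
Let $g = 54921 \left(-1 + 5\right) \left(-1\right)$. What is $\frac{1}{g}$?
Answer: $- \frac{1}{219684} \approx -4.552 \cdot 10^{-6}$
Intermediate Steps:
$g = -219684$ ($g = 54921 \cdot 4 \left(-1\right) = 54921 \left(-4\right) = -219684$)
$\frac{1}{g} = \frac{1}{-219684} = - \frac{1}{219684}$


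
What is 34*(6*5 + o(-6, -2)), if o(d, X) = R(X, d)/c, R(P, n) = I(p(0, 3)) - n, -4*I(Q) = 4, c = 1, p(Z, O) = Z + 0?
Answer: 1190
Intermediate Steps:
p(Z, O) = Z
I(Q) = -1 (I(Q) = -¼*4 = -1)
R(P, n) = -1 - n
o(d, X) = -1 - d (o(d, X) = (-1 - d)/1 = (-1 - d)*1 = -1 - d)
34*(6*5 + o(-6, -2)) = 34*(6*5 + (-1 - 1*(-6))) = 34*(30 + (-1 + 6)) = 34*(30 + 5) = 34*35 = 1190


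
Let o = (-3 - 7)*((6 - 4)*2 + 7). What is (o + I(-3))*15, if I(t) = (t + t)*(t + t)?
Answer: -1110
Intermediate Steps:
I(t) = 4*t² (I(t) = (2*t)*(2*t) = 4*t²)
o = -110 (o = -10*(2*2 + 7) = -10*(4 + 7) = -10*11 = -110)
(o + I(-3))*15 = (-110 + 4*(-3)²)*15 = (-110 + 4*9)*15 = (-110 + 36)*15 = -74*15 = -1110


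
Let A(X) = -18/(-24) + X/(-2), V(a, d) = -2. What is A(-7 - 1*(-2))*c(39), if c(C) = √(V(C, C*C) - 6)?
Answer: 13*I*√2/2 ≈ 9.1924*I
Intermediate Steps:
c(C) = 2*I*√2 (c(C) = √(-2 - 6) = √(-8) = 2*I*√2)
A(X) = ¾ - X/2 (A(X) = -18*(-1/24) + X*(-½) = ¾ - X/2)
A(-7 - 1*(-2))*c(39) = (¾ - (-7 - 1*(-2))/2)*(2*I*√2) = (¾ - (-7 + 2)/2)*(2*I*√2) = (¾ - ½*(-5))*(2*I*√2) = (¾ + 5/2)*(2*I*√2) = 13*(2*I*√2)/4 = 13*I*√2/2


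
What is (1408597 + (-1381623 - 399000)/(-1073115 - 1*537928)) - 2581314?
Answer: -1889295733208/1611043 ≈ -1.1727e+6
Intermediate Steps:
(1408597 + (-1381623 - 399000)/(-1073115 - 1*537928)) - 2581314 = (1408597 - 1780623/(-1073115 - 537928)) - 2581314 = (1408597 - 1780623/(-1611043)) - 2581314 = (1408597 - 1780623*(-1/1611043)) - 2581314 = (1408597 + 1780623/1611043) - 2581314 = 2269312117294/1611043 - 2581314 = -1889295733208/1611043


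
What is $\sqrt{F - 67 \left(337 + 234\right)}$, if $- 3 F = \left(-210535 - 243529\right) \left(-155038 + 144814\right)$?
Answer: $109 i \sqrt{130249} \approx 39338.0 i$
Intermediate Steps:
$F = -1547450112$ ($F = - \frac{\left(-210535 - 243529\right) \left(-155038 + 144814\right)}{3} = - \frac{\left(-454064\right) \left(-10224\right)}{3} = \left(- \frac{1}{3}\right) 4642350336 = -1547450112$)
$\sqrt{F - 67 \left(337 + 234\right)} = \sqrt{-1547450112 - 67 \left(337 + 234\right)} = \sqrt{-1547450112 - 38257} = \sqrt{-1547488369} = 109 i \sqrt{130249}$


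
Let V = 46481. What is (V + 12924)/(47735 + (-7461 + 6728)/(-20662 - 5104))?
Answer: 1530629230/1229940743 ≈ 1.2445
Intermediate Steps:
(V + 12924)/(47735 + (-7461 + 6728)/(-20662 - 5104)) = (46481 + 12924)/(47735 + (-7461 + 6728)/(-20662 - 5104)) = 59405/(47735 - 733/(-25766)) = 59405/(47735 - 733*(-1/25766)) = 59405/(47735 + 733/25766) = 59405/(1229940743/25766) = 59405*(25766/1229940743) = 1530629230/1229940743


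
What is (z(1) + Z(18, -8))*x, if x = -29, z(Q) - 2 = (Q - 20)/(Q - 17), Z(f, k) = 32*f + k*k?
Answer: -298439/16 ≈ -18652.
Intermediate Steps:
Z(f, k) = k² + 32*f (Z(f, k) = 32*f + k² = k² + 32*f)
z(Q) = 2 + (-20 + Q)/(-17 + Q) (z(Q) = 2 + (Q - 20)/(Q - 17) = 2 + (-20 + Q)/(-17 + Q))
(z(1) + Z(18, -8))*x = (3*(-18 + 1)/(-17 + 1) + ((-8)² + 32*18))*(-29) = (3*(-17)/(-16) + (64 + 576))*(-29) = (3*(-1/16)*(-17) + 640)*(-29) = (51/16 + 640)*(-29) = (10291/16)*(-29) = -298439/16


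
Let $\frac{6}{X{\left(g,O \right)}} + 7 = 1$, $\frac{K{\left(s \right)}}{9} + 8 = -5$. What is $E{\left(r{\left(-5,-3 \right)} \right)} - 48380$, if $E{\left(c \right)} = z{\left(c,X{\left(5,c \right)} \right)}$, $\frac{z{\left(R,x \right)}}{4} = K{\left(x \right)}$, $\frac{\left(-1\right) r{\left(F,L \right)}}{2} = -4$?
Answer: $-48848$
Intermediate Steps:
$K{\left(s \right)} = -117$ ($K{\left(s \right)} = -72 + 9 \left(-5\right) = -72 - 45 = -117$)
$r{\left(F,L \right)} = 8$ ($r{\left(F,L \right)} = \left(-2\right) \left(-4\right) = 8$)
$X{\left(g,O \right)} = -1$ ($X{\left(g,O \right)} = \frac{6}{-7 + 1} = \frac{6}{-6} = 6 \left(- \frac{1}{6}\right) = -1$)
$z{\left(R,x \right)} = -468$ ($z{\left(R,x \right)} = 4 \left(-117\right) = -468$)
$E{\left(c \right)} = -468$
$E{\left(r{\left(-5,-3 \right)} \right)} - 48380 = -468 - 48380 = -48848$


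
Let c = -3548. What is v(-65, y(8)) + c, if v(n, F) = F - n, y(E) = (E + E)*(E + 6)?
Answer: -3259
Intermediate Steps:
y(E) = 2*E*(6 + E) (y(E) = (2*E)*(6 + E) = 2*E*(6 + E))
v(-65, y(8)) + c = (2*8*(6 + 8) - 1*(-65)) - 3548 = (2*8*14 + 65) - 3548 = (224 + 65) - 3548 = 289 - 3548 = -3259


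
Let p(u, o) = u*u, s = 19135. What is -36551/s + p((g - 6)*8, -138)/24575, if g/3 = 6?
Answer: -144378533/94048525 ≈ -1.5351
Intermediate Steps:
g = 18 (g = 3*6 = 18)
p(u, o) = u²
-36551/s + p((g - 6)*8, -138)/24575 = -36551/19135 + ((18 - 6)*8)²/24575 = -36551*1/19135 + (12*8)²*(1/24575) = -36551/19135 + 96²*(1/24575) = -36551/19135 + 9216*(1/24575) = -36551/19135 + 9216/24575 = -144378533/94048525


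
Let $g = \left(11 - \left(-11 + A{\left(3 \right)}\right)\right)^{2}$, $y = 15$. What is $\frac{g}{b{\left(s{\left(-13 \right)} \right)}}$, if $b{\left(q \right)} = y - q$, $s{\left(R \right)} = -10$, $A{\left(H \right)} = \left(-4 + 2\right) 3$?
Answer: $\frac{784}{25} \approx 31.36$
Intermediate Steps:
$A{\left(H \right)} = -6$ ($A{\left(H \right)} = \left(-2\right) 3 = -6$)
$b{\left(q \right)} = 15 - q$
$g = 784$ ($g = \left(11 - -17\right)^{2} = \left(11 + \left(\left(-10 + 21\right) + 6\right)\right)^{2} = \left(11 + \left(11 + 6\right)\right)^{2} = \left(11 + 17\right)^{2} = 28^{2} = 784$)
$\frac{g}{b{\left(s{\left(-13 \right)} \right)}} = \frac{784}{15 - -10} = \frac{784}{15 + 10} = \frac{784}{25}$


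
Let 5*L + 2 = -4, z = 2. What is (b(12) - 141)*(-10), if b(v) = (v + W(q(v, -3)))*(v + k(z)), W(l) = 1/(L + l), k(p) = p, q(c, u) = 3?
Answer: -3130/9 ≈ -347.78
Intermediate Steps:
L = -6/5 (L = -⅖ + (⅕)*(-4) = -⅖ - ⅘ = -6/5 ≈ -1.2000)
W(l) = 1/(-6/5 + l)
b(v) = (2 + v)*(5/9 + v) (b(v) = (v + 5/(-6 + 5*3))*(v + 2) = (v + 5/(-6 + 15))*(2 + v) = (v + 5/9)*(2 + v) = (5/9 + v)*(2 + v) = (2 + v)*(5/9 + v))
(b(12) - 141)*(-10) = ((10/9 + 12² + (23/9)*12) - 141)*(-10) = ((10/9 + 144 + 92/3) - 141)*(-10) = (1582/9 - 141)*(-10) = (313/9)*(-10) = -3130/9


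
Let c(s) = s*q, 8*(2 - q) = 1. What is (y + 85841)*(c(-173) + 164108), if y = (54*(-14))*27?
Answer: 85729590401/8 ≈ 1.0716e+10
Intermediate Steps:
q = 15/8 (q = 2 - ⅛*1 = 2 - ⅛ = 15/8 ≈ 1.8750)
c(s) = 15*s/8 (c(s) = s*(15/8) = 15*s/8)
y = -20412 (y = -756*27 = -20412)
(y + 85841)*(c(-173) + 164108) = (-20412 + 85841)*((15/8)*(-173) + 164108) = 65429*(-2595/8 + 164108) = 65429*(1310269/8) = 85729590401/8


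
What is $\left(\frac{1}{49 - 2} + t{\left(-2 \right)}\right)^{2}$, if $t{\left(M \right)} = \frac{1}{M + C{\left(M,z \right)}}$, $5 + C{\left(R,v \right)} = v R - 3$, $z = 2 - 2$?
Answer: $\frac{1369}{220900} \approx 0.0061974$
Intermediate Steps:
$z = 0$ ($z = 2 - 2 = 0$)
$C{\left(R,v \right)} = -8 + R v$ ($C{\left(R,v \right)} = -5 + \left(v R - 3\right) = -5 + \left(R v - 3\right) = -5 + \left(-3 + R v\right) = -8 + R v$)
$t{\left(M \right)} = \frac{1}{-8 + M}$ ($t{\left(M \right)} = \frac{1}{M + \left(-8 + M 0\right)} = \frac{1}{M + \left(-8 + 0\right)} = \frac{1}{M - 8} = \frac{1}{-8 + M}$)
$\left(\frac{1}{49 - 2} + t{\left(-2 \right)}\right)^{2} = \left(\frac{1}{49 - 2} + \frac{1}{-8 - 2}\right)^{2} = \left(\frac{1}{47} + \frac{1}{-10}\right)^{2} = \left(\frac{1}{47} - \frac{1}{10}\right)^{2} = \left(- \frac{37}{470}\right)^{2} = \frac{1369}{220900}$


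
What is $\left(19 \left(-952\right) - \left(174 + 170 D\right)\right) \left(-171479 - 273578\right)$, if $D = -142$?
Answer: $-2616045046$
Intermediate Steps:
$\left(19 \left(-952\right) - \left(174 + 170 D\right)\right) \left(-171479 - 273578\right) = \left(19 \left(-952\right) - -23966\right) \left(-171479 - 273578\right) = \left(-18088 + \left(24140 - 174\right)\right) \left(-445057\right) = \left(-18088 + 23966\right) \left(-445057\right) = 5878 \left(-445057\right) = -2616045046$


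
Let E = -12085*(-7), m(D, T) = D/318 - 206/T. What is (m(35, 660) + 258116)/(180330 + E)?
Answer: 752407551/772256375 ≈ 0.97430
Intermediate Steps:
m(D, T) = -206/T + D/318 (m(D, T) = D*(1/318) - 206/T = D/318 - 206/T = -206/T + D/318)
E = 84595
(m(35, 660) + 258116)/(180330 + E) = ((-206/660 + (1/318)*35) + 258116)/(180330 + 84595) = ((-206*1/660 + 35/318) + 258116)/264925 = ((-103/330 + 35/318) + 258116)*(1/264925) = (-589/2915 + 258116)*(1/264925) = (752407551/2915)*(1/264925) = 752407551/772256375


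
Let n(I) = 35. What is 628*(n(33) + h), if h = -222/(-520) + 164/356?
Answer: 130378923/5785 ≈ 22537.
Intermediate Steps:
h = 20539/23140 (h = -222*(-1/520) + 164*(1/356) = 111/260 + 41/89 = 20539/23140 ≈ 0.88760)
628*(n(33) + h) = 628*(35 + 20539/23140) = 628*(830439/23140) = 130378923/5785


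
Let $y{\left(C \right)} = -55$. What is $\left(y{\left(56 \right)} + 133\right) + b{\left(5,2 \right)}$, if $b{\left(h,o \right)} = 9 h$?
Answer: $123$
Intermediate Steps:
$\left(y{\left(56 \right)} + 133\right) + b{\left(5,2 \right)} = \left(-55 + 133\right) + 9 \cdot 5 = 78 + 45 = 123$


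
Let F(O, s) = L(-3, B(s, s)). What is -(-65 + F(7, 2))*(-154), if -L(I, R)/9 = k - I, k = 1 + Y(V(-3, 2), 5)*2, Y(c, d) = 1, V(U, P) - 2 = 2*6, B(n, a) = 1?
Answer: -18326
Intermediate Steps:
V(U, P) = 14 (V(U, P) = 2 + 2*6 = 2 + 12 = 14)
k = 3 (k = 1 + 1*2 = 1 + 2 = 3)
L(I, R) = -27 + 9*I (L(I, R) = -9*(3 - I) = -27 + 9*I)
F(O, s) = -54 (F(O, s) = -27 + 9*(-3) = -27 - 27 = -54)
-(-65 + F(7, 2))*(-154) = -(-65 - 54)*(-154) = -(-119)*(-154) = -1*18326 = -18326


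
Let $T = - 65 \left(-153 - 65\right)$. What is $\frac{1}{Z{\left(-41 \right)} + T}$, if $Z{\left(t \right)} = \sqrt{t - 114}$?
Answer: $\frac{2834}{40157811} - \frac{i \sqrt{155}}{200789055} \approx 7.0572 \cdot 10^{-5} - 6.2005 \cdot 10^{-8} i$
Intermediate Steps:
$T = 14170$ ($T = \left(-65\right) \left(-218\right) = 14170$)
$Z{\left(t \right)} = \sqrt{-114 + t}$
$\frac{1}{Z{\left(-41 \right)} + T} = \frac{1}{\sqrt{-114 - 41} + 14170} = \frac{1}{\sqrt{-155} + 14170} = \frac{1}{i \sqrt{155} + 14170} = \frac{1}{14170 + i \sqrt{155}}$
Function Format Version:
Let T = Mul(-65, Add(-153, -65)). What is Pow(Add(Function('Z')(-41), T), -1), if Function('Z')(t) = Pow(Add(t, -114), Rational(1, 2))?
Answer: Add(Rational(2834, 40157811), Mul(Rational(-1, 200789055), I, Pow(155, Rational(1, 2)))) ≈ Add(7.0572e-5, Mul(-6.2005e-8, I))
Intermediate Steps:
T = 14170 (T = Mul(-65, -218) = 14170)
Function('Z')(t) = Pow(Add(-114, t), Rational(1, 2))
Pow(Add(Function('Z')(-41), T), -1) = Pow(Add(Pow(Add(-114, -41), Rational(1, 2)), 14170), -1) = Pow(Add(Pow(-155, Rational(1, 2)), 14170), -1) = Pow(Add(Mul(I, Pow(155, Rational(1, 2))), 14170), -1) = Pow(Add(14170, Mul(I, Pow(155, Rational(1, 2)))), -1)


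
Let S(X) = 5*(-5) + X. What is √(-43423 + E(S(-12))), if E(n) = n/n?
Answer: I*√43422 ≈ 208.38*I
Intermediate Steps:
S(X) = -25 + X
E(n) = 1
√(-43423 + E(S(-12))) = √(-43423 + 1) = √(-43422) = I*√43422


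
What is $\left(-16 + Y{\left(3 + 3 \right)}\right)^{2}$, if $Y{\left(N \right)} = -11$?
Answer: $729$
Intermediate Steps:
$\left(-16 + Y{\left(3 + 3 \right)}\right)^{2} = \left(-16 - 11\right)^{2} = \left(-27\right)^{2} = 729$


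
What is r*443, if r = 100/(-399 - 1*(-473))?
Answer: 22150/37 ≈ 598.65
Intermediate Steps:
r = 50/37 (r = 100/(-399 + 473) = 100/74 = 100*(1/74) = 50/37 ≈ 1.3514)
r*443 = (50/37)*443 = 22150/37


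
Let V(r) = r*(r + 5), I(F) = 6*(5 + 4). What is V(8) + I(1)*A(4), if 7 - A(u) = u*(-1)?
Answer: 698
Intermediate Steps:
I(F) = 54 (I(F) = 6*9 = 54)
V(r) = r*(5 + r)
A(u) = 7 + u (A(u) = 7 - u*(-1) = 7 - (-1)*u = 7 + u)
V(8) + I(1)*A(4) = 8*(5 + 8) + 54*(7 + 4) = 8*13 + 54*11 = 104 + 594 = 698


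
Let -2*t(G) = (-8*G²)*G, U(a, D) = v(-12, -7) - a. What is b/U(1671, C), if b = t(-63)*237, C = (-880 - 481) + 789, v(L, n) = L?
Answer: 26338284/187 ≈ 1.4085e+5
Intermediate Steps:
C = -572 (C = -1361 + 789 = -572)
U(a, D) = -12 - a
t(G) = 4*G³ (t(G) = -(-8*G²)*G/2 = -(-4)*G³ = 4*G³)
b = -237044556 (b = (4*(-63)³)*237 = (4*(-250047))*237 = -1000188*237 = -237044556)
b/U(1671, C) = -237044556/(-12 - 1*1671) = -237044556/(-12 - 1671) = -237044556/(-1683) = -237044556*(-1/1683) = 26338284/187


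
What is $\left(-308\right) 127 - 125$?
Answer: $-39241$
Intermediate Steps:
$\left(-308\right) 127 - 125 = -39116 - 125 = -39241$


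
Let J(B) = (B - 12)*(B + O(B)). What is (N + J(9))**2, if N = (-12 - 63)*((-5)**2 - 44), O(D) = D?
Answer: 1879641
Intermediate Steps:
J(B) = 2*B*(-12 + B) (J(B) = (B - 12)*(B + B) = (-12 + B)*(2*B) = 2*B*(-12 + B))
N = 1425 (N = -75*(25 - 44) = -75*(-19) = 1425)
(N + J(9))**2 = (1425 + 2*9*(-12 + 9))**2 = (1425 + 2*9*(-3))**2 = (1425 - 54)**2 = 1371**2 = 1879641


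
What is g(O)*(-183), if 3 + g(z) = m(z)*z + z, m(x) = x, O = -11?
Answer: -19581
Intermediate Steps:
g(z) = -3 + z + z² (g(z) = -3 + (z*z + z) = -3 + (z² + z) = -3 + (z + z²) = -3 + z + z²)
g(O)*(-183) = (-3 - 11 + (-11)²)*(-183) = (-3 - 11 + 121)*(-183) = 107*(-183) = -19581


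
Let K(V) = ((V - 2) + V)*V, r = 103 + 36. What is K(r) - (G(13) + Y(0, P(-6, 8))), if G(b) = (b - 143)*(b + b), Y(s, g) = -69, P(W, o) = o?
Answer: 41813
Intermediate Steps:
r = 139
G(b) = 2*b*(-143 + b) (G(b) = (-143 + b)*(2*b) = 2*b*(-143 + b))
K(V) = V*(-2 + 2*V) (K(V) = ((-2 + V) + V)*V = (-2 + 2*V)*V = V*(-2 + 2*V))
K(r) - (G(13) + Y(0, P(-6, 8))) = 2*139*(-1 + 139) - (2*13*(-143 + 13) - 69) = 2*139*138 - (2*13*(-130) - 69) = 38364 - (-3380 - 69) = 38364 - 1*(-3449) = 38364 + 3449 = 41813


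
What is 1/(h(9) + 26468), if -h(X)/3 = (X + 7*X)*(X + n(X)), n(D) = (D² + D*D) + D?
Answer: -1/12412 ≈ -8.0567e-5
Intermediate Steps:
n(D) = D + 2*D² (n(D) = (D² + D²) + D = 2*D² + D = D + 2*D²)
h(X) = -24*X*(X + X*(1 + 2*X)) (h(X) = -3*(X + 7*X)*(X + X*(1 + 2*X)) = -3*8*X*(X + X*(1 + 2*X)) = -24*X*(X + X*(1 + 2*X)))
1/(h(9) + 26468) = 1/(-48*9²*(1 + 9) + 26468) = 1/(-48*81*10 + 26468) = 1/(-38880 + 26468) = 1/(-12412) = -1/12412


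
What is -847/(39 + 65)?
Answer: -847/104 ≈ -8.1442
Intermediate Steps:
-847/(39 + 65) = -847/104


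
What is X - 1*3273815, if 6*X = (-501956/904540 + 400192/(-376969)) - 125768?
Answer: -2645521005679763/802943970 ≈ -3.2948e+6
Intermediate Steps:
X = -16830992534213/802943970 (X = ((-501956/904540 + 400192/(-376969)) - 125768)/6 = ((-501956*1/904540 + 400192*(-1/376969)) - 125768)/6 = ((-197/355 - 400192/376969) - 125768)/6 = (-216331053/133823995 - 125768)/6 = (⅙)*(-16830992534213/133823995) = -16830992534213/802943970 ≈ -20962.)
X - 1*3273815 = -16830992534213/802943970 - 1*3273815 = -16830992534213/802943970 - 3273815 = -2645521005679763/802943970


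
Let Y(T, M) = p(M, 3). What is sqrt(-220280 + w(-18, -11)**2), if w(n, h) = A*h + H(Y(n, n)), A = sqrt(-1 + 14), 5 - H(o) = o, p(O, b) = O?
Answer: sqrt(-218178 - 506*sqrt(13)) ≈ 469.04*I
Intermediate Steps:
Y(T, M) = M
H(o) = 5 - o
A = sqrt(13) ≈ 3.6056
w(n, h) = 5 - n + h*sqrt(13) (w(n, h) = sqrt(13)*h + (5 - n) = h*sqrt(13) + (5 - n) = 5 - n + h*sqrt(13))
sqrt(-220280 + w(-18, -11)**2) = sqrt(-220280 + (5 - 1*(-18) - 11*sqrt(13))**2) = sqrt(-220280 + (5 + 18 - 11*sqrt(13))**2) = sqrt(-220280 + (23 - 11*sqrt(13))**2)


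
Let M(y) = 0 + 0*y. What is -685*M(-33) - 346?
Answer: -346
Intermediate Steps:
M(y) = 0 (M(y) = 0 + 0 = 0)
-685*M(-33) - 346 = -685*0 - 346 = 0 - 346 = -346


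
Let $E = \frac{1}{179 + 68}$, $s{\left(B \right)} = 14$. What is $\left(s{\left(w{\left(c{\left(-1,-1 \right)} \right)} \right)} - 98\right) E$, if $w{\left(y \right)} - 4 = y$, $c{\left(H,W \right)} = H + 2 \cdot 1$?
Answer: $- \frac{84}{247} \approx -0.34008$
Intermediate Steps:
$c{\left(H,W \right)} = 2 + H$ ($c{\left(H,W \right)} = H + 2 = 2 + H$)
$w{\left(y \right)} = 4 + y$
$E = \frac{1}{247} \approx 0.0040486$
$\left(s{\left(w{\left(c{\left(-1,-1 \right)} \right)} \right)} - 98\right) E = \left(14 - 98\right) \frac{1}{247} = \left(-84\right) \frac{1}{247} = - \frac{84}{247}$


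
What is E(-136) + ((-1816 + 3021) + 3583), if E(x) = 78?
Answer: 4866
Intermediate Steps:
E(-136) + ((-1816 + 3021) + 3583) = 78 + ((-1816 + 3021) + 3583) = 78 + (1205 + 3583) = 78 + 4788 = 4866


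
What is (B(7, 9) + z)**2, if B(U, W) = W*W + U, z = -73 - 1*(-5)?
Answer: 400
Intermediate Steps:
z = -68 (z = -73 + 5 = -68)
B(U, W) = U + W**2 (B(U, W) = W**2 + U = U + W**2)
(B(7, 9) + z)**2 = ((7 + 9**2) - 68)**2 = ((7 + 81) - 68)**2 = (88 - 68)**2 = 20**2 = 400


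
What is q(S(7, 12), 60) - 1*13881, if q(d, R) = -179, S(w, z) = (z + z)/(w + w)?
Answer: -14060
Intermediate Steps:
S(w, z) = z/w (S(w, z) = (2*z)/((2*w)) = (2*z)*(1/(2*w)) = z/w)
q(S(7, 12), 60) - 1*13881 = -179 - 1*13881 = -179 - 13881 = -14060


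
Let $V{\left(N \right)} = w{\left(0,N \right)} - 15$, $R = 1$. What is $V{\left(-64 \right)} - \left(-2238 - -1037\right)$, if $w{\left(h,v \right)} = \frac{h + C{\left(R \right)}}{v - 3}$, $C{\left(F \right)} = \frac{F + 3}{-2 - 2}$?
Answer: $\frac{79463}{67} \approx 1186.0$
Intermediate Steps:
$C{\left(F \right)} = - \frac{3}{4} - \frac{F}{4}$ ($C{\left(F \right)} = \frac{3 + F}{-4} = \left(3 + F\right) \left(- \frac{1}{4}\right) = - \frac{3}{4} - \frac{F}{4}$)
$w{\left(h,v \right)} = \frac{-1 + h}{-3 + v}$ ($w{\left(h,v \right)} = \frac{h - 1}{v - 3} = \frac{h - 1}{-3 + v} = \frac{-1 + h}{-3 + v}$)
$V{\left(N \right)} = -15 - \frac{1}{-3 + N}$ ($V{\left(N \right)} = \frac{-1 + 0}{-3 + N} - 15 = \frac{1}{-3 + N} \left(-1\right) - 15 = - \frac{1}{-3 + N} - 15 = -15 - \frac{1}{-3 + N}$)
$V{\left(-64 \right)} - \left(-2238 - -1037\right) = \frac{44 - -960}{-3 - 64} - \left(-2238 - -1037\right) = \frac{44 + 960}{-67} - \left(-2238 + 1037\right) = \left(- \frac{1}{67}\right) 1004 - -1201 = - \frac{1004}{67} + 1201 = \frac{79463}{67}$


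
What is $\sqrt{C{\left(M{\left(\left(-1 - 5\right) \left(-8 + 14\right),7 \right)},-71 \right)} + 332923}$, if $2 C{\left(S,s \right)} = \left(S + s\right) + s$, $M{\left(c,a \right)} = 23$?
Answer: $\frac{\sqrt{1331454}}{2} \approx 576.94$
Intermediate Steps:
$C{\left(S,s \right)} = s + \frac{S}{2}$ ($C{\left(S,s \right)} = \frac{\left(S + s\right) + s}{2} = \frac{S + 2 s}{2} = s + \frac{S}{2}$)
$\sqrt{C{\left(M{\left(\left(-1 - 5\right) \left(-8 + 14\right),7 \right)},-71 \right)} + 332923} = \sqrt{\left(-71 + \frac{1}{2} \cdot 23\right) + 332923} = \sqrt{\left(-71 + \frac{23}{2}\right) + 332923} = \sqrt{- \frac{119}{2} + 332923} = \sqrt{\frac{665727}{2}} = \frac{\sqrt{1331454}}{2}$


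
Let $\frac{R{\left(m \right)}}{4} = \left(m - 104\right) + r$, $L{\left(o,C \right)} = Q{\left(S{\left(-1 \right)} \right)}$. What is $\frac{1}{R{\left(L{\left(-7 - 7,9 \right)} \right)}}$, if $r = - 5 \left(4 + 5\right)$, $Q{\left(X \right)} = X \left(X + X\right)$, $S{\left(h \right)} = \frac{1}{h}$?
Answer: $- \frac{1}{588} \approx -0.0017007$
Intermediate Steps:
$Q{\left(X \right)} = 2 X^{2}$ ($Q{\left(X \right)} = X 2 X = 2 X^{2}$)
$r = -45$ ($r = \left(-5\right) 9 = -45$)
$L{\left(o,C \right)} = 2$ ($L{\left(o,C \right)} = 2 \left(\frac{1}{-1}\right)^{2} = 2 \left(-1\right)^{2} = 2 \cdot 1 = 2$)
$R{\left(m \right)} = -596 + 4 m$ ($R{\left(m \right)} = 4 \left(\left(m - 104\right) - 45\right) = 4 \left(\left(-104 + m\right) - 45\right) = 4 \left(-149 + m\right) = -596 + 4 m$)
$\frac{1}{R{\left(L{\left(-7 - 7,9 \right)} \right)}} = \frac{1}{-596 + 4 \cdot 2} = \frac{1}{-596 + 8} = \frac{1}{-588} = - \frac{1}{588}$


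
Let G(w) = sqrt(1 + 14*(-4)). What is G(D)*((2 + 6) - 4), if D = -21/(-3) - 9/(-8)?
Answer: 4*I*sqrt(55) ≈ 29.665*I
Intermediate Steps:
D = 65/8 (D = -21*(-1/3) - 9*(-1/8) = 7 + 9/8 = 65/8 ≈ 8.1250)
G(w) = I*sqrt(55) (G(w) = sqrt(1 - 56) = sqrt(-55) = I*sqrt(55))
G(D)*((2 + 6) - 4) = (I*sqrt(55))*((2 + 6) - 4) = (I*sqrt(55))*(8 - 4) = (I*sqrt(55))*4 = 4*I*sqrt(55)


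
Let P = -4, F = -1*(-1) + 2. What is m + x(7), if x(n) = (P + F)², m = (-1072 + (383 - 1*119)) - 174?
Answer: -981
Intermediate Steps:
F = 3 (F = 1 + 2 = 3)
m = -982 (m = (-1072 + (383 - 119)) - 174 = (-1072 + 264) - 174 = -808 - 174 = -982)
x(n) = 1 (x(n) = (-4 + 3)² = (-1)² = 1)
m + x(7) = -982 + 1 = -981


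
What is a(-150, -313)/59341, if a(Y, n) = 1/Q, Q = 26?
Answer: 1/1542866 ≈ 6.4814e-7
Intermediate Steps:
a(Y, n) = 1/26
a(-150, -313)/59341 = (1/26)/59341 = (1/26)*(1/59341) = 1/1542866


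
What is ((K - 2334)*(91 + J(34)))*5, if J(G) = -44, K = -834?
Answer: -744480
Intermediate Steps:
((K - 2334)*(91 + J(34)))*5 = ((-834 - 2334)*(91 - 44))*5 = -3168*47*5 = -148896*5 = -744480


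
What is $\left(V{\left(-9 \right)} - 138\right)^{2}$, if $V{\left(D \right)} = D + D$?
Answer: $24336$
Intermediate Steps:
$V{\left(D \right)} = 2 D$
$\left(V{\left(-9 \right)} - 138\right)^{2} = \left(2 \left(-9\right) - 138\right)^{2} = \left(-18 - 138\right)^{2} = \left(-156\right)^{2} = 24336$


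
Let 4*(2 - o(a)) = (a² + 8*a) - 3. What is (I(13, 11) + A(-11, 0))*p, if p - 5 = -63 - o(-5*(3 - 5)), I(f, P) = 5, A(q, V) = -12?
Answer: 441/4 ≈ 110.25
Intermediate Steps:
o(a) = 11/4 - 2*a - a²/4 (o(a) = 2 - ((a² + 8*a) - 3)/4 = 2 - (-3 + a² + 8*a)/4 = 2 + (¾ - 2*a - a²/4) = 11/4 - 2*a - a²/4)
p = -63/4 (p = 5 + (-63 - (11/4 - (-10)*(3 - 5) - 25*(3 - 5)²/4)) = 5 + (-63 - (11/4 - (-10)*(-2) - (-5*(-2))²/4)) = 5 + (-63 - (11/4 - 2*10 - ¼*10²)) = 5 + (-63 - (11/4 - 20 - ¼*100)) = 5 + (-63 - (11/4 - 20 - 25)) = 5 + (-63 - 1*(-169/4)) = 5 + (-63 + 169/4) = 5 - 83/4 = -63/4 ≈ -15.750)
(I(13, 11) + A(-11, 0))*p = (5 - 12)*(-63/4) = -7*(-63/4) = 441/4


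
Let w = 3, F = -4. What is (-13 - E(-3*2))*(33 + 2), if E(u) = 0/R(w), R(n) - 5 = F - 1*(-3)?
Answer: -455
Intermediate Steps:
R(n) = 4 (R(n) = 5 + (-4 - 1*(-3)) = 5 + (-4 + 3) = 5 - 1 = 4)
E(u) = 0 (E(u) = 0/4 = 0*(1/4) = 0)
(-13 - E(-3*2))*(33 + 2) = (-13 - 1*0)*(33 + 2) = (-13 + 0)*35 = -13*35 = -455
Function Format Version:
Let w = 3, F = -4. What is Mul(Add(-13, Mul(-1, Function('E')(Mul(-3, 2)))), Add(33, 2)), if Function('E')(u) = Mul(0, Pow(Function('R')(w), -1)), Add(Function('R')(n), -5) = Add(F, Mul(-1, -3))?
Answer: -455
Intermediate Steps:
Function('R')(n) = 4 (Function('R')(n) = Add(5, Add(-4, Mul(-1, -3))) = Add(5, Add(-4, 3)) = Add(5, -1) = 4)
Function('E')(u) = 0 (Function('E')(u) = Mul(0, Pow(4, -1)) = Mul(0, Rational(1, 4)) = 0)
Mul(Add(-13, Mul(-1, Function('E')(Mul(-3, 2)))), Add(33, 2)) = Mul(Add(-13, Mul(-1, 0)), Add(33, 2)) = Mul(Add(-13, 0), 35) = Mul(-13, 35) = -455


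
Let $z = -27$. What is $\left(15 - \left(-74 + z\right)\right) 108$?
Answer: $12528$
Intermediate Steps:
$\left(15 - \left(-74 + z\right)\right) 108 = \left(15 + \left(74 - -27\right)\right) 108 = \left(15 + \left(74 + 27\right)\right) 108 = \left(15 + 101\right) 108 = 116 \cdot 108 = 12528$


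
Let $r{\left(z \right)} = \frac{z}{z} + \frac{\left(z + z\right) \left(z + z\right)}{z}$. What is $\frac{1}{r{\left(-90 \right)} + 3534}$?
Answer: $\frac{1}{3175} \approx 0.00031496$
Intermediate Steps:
$r{\left(z \right)} = 1 + 4 z$ ($r{\left(z \right)} = 1 + \frac{2 z 2 z}{z} = 1 + \frac{4 z^{2}}{z} = 1 + 4 z$)
$\frac{1}{r{\left(-90 \right)} + 3534} = \frac{1}{\left(1 + 4 \left(-90\right)\right) + 3534} = \frac{1}{\left(1 - 360\right) + 3534} = \frac{1}{-359 + 3534} = \frac{1}{3175}$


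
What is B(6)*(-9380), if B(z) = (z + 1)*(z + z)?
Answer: -787920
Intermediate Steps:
B(z) = 2*z*(1 + z) (B(z) = (1 + z)*(2*z) = 2*z*(1 + z))
B(6)*(-9380) = (2*6*(1 + 6))*(-9380) = (2*6*7)*(-9380) = 84*(-9380) = -787920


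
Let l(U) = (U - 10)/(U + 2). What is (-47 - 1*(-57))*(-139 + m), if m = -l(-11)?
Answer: -4240/3 ≈ -1413.3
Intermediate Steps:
l(U) = (-10 + U)/(2 + U)
m = -7/3 (m = -(-10 - 11)/(2 - 11) = -(-21)/(-9) = -(-1)*(-21)/9 = -1*7/3 = -7/3 ≈ -2.3333)
(-47 - 1*(-57))*(-139 + m) = (-47 - 1*(-57))*(-139 - 7/3) = (-47 + 57)*(-424/3) = 10*(-424/3) = -4240/3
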